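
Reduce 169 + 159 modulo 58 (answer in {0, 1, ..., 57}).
Reduce the summands first: 169 ≡ 53, 159 ≡ 43 (mod 58), so 169 + 159 ≡ 53 + 43 (mod 58). 53 + 43 = 96; 96 = 1·58 + 38, so (169 + 159) mod 58 = 38.

Final answer: 38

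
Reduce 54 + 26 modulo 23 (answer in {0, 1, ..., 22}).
11

Reduce the summands first: 54 ≡ 8, 26 ≡ 3 (mod 23), so 54 + 26 ≡ 8 + 3 (mod 23). 8 + 3 = 11; 11 = 0·23 + 11, so (54 + 26) mod 23 = 11.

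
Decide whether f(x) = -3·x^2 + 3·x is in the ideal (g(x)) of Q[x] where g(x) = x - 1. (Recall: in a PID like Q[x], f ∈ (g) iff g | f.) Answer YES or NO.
In Q[x] the ideal (g) consists of all multiples of g, so f ∈ (g) iff g | f, i.e. iff the remainder of f on division by g is 0. Divide f by g (g is monic, so eliminate the leading term of the running remainder at each step):
  leading term -3·x^2: subtract (-3·x)·g(x) = -3·x^2 + 3·x, leaving 0
The remainder is 0, so f(x) = g(x) · h(x) with h(x) = -3·x. Hence g | f, i.e. f ∈ (g).

Final answer: YES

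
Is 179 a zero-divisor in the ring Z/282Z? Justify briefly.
gcd(179, 282) = 1, so 179 is a unit in Z/282Z (it has a multiplicative inverse). A unit cannot be a zero-divisor: if 179·b ≡ 0 then multiplying both sides by 179^(−1) gives b ≡ 0. So 179 is not a zero-divisor.

Final answer: NO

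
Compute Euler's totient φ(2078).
φ(2078) = 1038

φ is multiplicative, with φ(p^e) = p^e − p^(e−1). Factorise 2078 = 2 · 1039. Then
  φ(2078) = (2 − 1) · (1039 − 1) = 1 · 1038 = 1038.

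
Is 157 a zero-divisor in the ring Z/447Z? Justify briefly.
NO

gcd(157, 447) = 1, so 157 is a unit in Z/447Z (it has a multiplicative inverse). A unit cannot be a zero-divisor: if 157·b ≡ 0 then multiplying both sides by 157^(−1) gives b ≡ 0. So 157 is not a zero-divisor.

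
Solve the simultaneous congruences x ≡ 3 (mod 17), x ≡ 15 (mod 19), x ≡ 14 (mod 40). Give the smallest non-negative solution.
The moduli 17, 19, 40 are pairwise coprime, so by the CRT there is a unique solution mod 17·19·40 = 12920.
Solve by successive substitution. Start with x ≡ 3 (mod 17).
  Combine with x ≡ 15 (mod 19): write x = 3 + 17·t and require 3 + 17·t ≡ 15 (mod 19), i.e. 17·t ≡ 15 − 3 ≡ 12 (mod 19). Since 17^(−1) ≡ 9 (mod 19), t ≡ 9·12 ≡ 13 (mod 19). So x ≡ 3 + 17·13 = 224 (mod 323).
  Combine with x ≡ 14 (mod 40): write x = 224 + 323·t and require 224 + 323·t ≡ 14 (mod 40), i.e. 323·t ≡ 14 − 224 ≡ 30 (mod 40). Since 323^(−1) ≡ 27 (mod 40) (323 ≡ 3 (mod 40)), t ≡ 27·30 ≡ 10 (mod 40). So x ≡ 224 + 323·10 = 3454 (mod 12920).
Unique solution in [0, 12920): x = 3454.

Final answer: x ≡ 3454 (mod 12920); the representative in [0, 12920) is 3454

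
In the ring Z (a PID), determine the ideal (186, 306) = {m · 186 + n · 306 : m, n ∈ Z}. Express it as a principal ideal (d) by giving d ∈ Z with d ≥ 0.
In the PID Z, (a, b) is generated by gcd(a, b). Compute gcd(306, 186) with the extended Euclidean algorithm, tracking rows (r, s, t) with s·306 + t·186 = r:
  row A: (306, 1, 0)   [1·306 + 0·186 = 306]
  row B: (186, 0, 1)   [0·306 + 1·186 = 186]
  306 = 1·186 + 120   → row C = row A − 1·row B = (120, 1, −1)   [check: 1·306 − 1·186 = 120]
  186 = 1·120 + 66   → row D = row B − 1·row C = (66, −1, 2)   [check: −1·306 + 2·186 = 66]
  120 = 1·66 + 54   → row E = row C − 1·row D = (54, 2, −3)   [check: 2·306 − 3·186 = 54]
  66 = 1·54 + 12   → row F = row D − 1·row E = (12, −3, 5)   [check: −3·306 + 5·186 = 12]
  54 = 4·12 + 6   → row G = row E − 4·row F = (6, 14, −23)   [check: 14·306 − 23·186 = 6]
  12 = 2·6 + 0   → remainder 0, stop. gcd = 6 (last nonzero row G).
So gcd(186, 306) = 6, with Bézout identity 14·306 − 23·186 = 6. Containment (⊇): the Bézout identity exhibits 6 as an element of (186, 306), giving (6) ⊆ (186, 306). Containment (⊆): since 6 | 186 and 6 | 306 (186 = 6·31, 306 = 6·51), every Z-linear combination of 186 and 306 is divisible by 6, so (186, 306) ⊆ (6). Therefore (186, 306) = (6), d = 6.

Final answer: (186, 306) = (6); d = 6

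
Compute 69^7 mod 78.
69

Use repeated squaring. Binary(7) = 111. Walk through the bits of the exponent 7 left-to-right: at each bit after the leading one, square the running value, then multiply by 69 if the bit is 1 (always reducing mod 78):
  bit 1 = 1 (leading): start with 69.
  bit 2 = 1: square 69^2 = 4761 ≡ 3; bit is 1, so multiply 3·69 = 207 ≡ 51 (mod 78).
  bit 3 = 1: square 51^2 = 2601 ≡ 27; bit is 1, so multiply 27·69 = 1863 ≡ 69 (mod 78).
Final value: 69^7 ≡ 69 (mod 78).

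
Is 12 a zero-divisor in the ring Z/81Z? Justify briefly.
gcd(12, 81) = 3 > 1, so 12 is not a unit in Z/81Z. In Z/nZ every nonzero non-unit is a zero-divisor: explicitly, take b = 81/gcd = 27 ≠ 0 (mod 81); then 12·27 = 324 = 4·81, i.e. 12·27 ≡ 0 (mod 81). So 12 is a zero-divisor.

Final answer: YES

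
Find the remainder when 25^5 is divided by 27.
22

Use repeated squaring. Binary(5) = 101. Walk through the bits of the exponent 5 left-to-right: at each bit after the leading one, square the running value, then multiply by 25 if the bit is 1 (always reducing mod 27):
  bit 1 = 1 (leading): start with 25.
  bit 2 = 0: square 25^2 = 625 ≡ 4 (mod 27).
  bit 3 = 1: square 4^2 = 16; bit is 1, so multiply 16·25 = 400 ≡ 22 (mod 27).
Final value: 25^5 ≡ 22 (mod 27).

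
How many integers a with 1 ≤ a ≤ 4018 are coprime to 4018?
The number of a ∈ {1, ..., 4018} with gcd(a, 4018) = 1 is by definition Euler's totient φ(4018). φ is multiplicative, with φ(p^e) = p^e − p^(e−1). Factorise 4018 = 2 · 7^2 · 41. Then
  φ(4018) = (2 − 1) · (7^2 − 7^1) · (41 − 1) = 1 · 42 · 40 = 1680.
So there are 1680 such integers.

Final answer: 1680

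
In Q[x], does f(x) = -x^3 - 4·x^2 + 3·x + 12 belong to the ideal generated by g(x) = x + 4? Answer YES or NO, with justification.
In Q[x] the ideal (g) consists of all multiples of g, so f ∈ (g) iff g | f, i.e. iff the remainder of f on division by g is 0. Divide f by g (g is monic, so eliminate the leading term of the running remainder at each step):
  leading term -x^3: subtract (-x^2)·g(x) = -x^3 - 4·x^2, leaving 3·x + 12
  leading term 3·x: subtract (3)·g(x) = 3·x + 12, leaving 0
The remainder is 0, so f(x) = g(x) · h(x) with h(x) = 3 - x^2. Hence g | f, i.e. f ∈ (g).

Final answer: YES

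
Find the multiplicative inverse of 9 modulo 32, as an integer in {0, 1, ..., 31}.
9^(−1) ≡ 25 (mod 32)

Apply the extended Euclidean algorithm to (32, 9), tracking rows (r, s, t) with s·32 + t·9 = r. Each division r_prev = q·r_cur + r_new produces the new row as (previous row) − q·(current row):
  row A: (32, 1, 0)   [1·32 + 0·9 = 32]
  row B: (9, 0, 1)   [0·32 + 1·9 = 9]
  32 = 3·9 + 5   → row C = row A − 3·row B = (5, 1, −3)   [check: 1·32 − 3·9 = 5]
  9 = 1·5 + 4   → row D = row B − 1·row C = (4, −1, 4)   [check: −1·32 + 4·9 = 4]
  5 = 1·4 + 1   → row E = row C − 1·row D = (1, 2, −7)   [check: 2·32 − 7·9 = 1]
  4 = 4·1 + 0   → remainder 0, stop. gcd = 1 (last nonzero row E).
The gcd is 1, so 9 is invertible mod 32. The last nonzero row gives 2·32 − 7·9 = 1, so t = −7. So 9^(−1) ≡ −7 ≡ 25 (mod 32). Verify: 9 · 25 = 225 ≡ 1 (mod 32). ✓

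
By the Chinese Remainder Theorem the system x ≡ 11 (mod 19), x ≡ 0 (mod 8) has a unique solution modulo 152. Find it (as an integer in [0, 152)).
x ≡ 144 (mod 152); the representative in [0, 152) is 144

The moduli 19, 8 are pairwise coprime, so by the CRT there is a unique solution mod 19·8 = 152.
Solve by successive substitution. Start with x ≡ 11 (mod 19).
  Combine with x ≡ 0 (mod 8): write x = 11 + 19·t and require 11 + 19·t ≡ 0 (mod 8), i.e. 19·t ≡ 0 − 11 ≡ 5 (mod 8). Since 19^(−1) ≡ 3 (mod 8) (19 ≡ 3 (mod 8)), t ≡ 3·5 ≡ 7 (mod 8). So x ≡ 11 + 19·7 = 144 (mod 152).
Unique solution in [0, 152): x = 144.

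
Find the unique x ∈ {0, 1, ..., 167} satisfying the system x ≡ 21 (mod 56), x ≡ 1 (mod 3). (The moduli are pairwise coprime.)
The moduli 56, 3 are pairwise coprime, so by the CRT there is a unique solution mod 56·3 = 168.
Solve by successive substitution. Start with x ≡ 21 (mod 56).
  Combine with x ≡ 1 (mod 3): write x = 21 + 56·t and require 21 + 56·t ≡ 1 (mod 3), i.e. 56·t ≡ 1 − 21 ≡ 1 (mod 3). Since 56^(−1) ≡ 2 (mod 3) (56 ≡ 2 (mod 3)), t ≡ 2·1 ≡ 2 (mod 3). So x ≡ 21 + 56·2 = 133 (mod 168).
Unique solution in [0, 168): x = 133.

Final answer: x ≡ 133 (mod 168); the representative in [0, 168) is 133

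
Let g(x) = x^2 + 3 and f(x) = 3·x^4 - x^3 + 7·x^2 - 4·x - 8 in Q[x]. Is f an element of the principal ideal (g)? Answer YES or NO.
In Q[x] the ideal (g) consists of all multiples of g, so f ∈ (g) iff g | f, i.e. iff the remainder of f on division by g is 0. Divide f by g (g is monic, so eliminate the leading term of the running remainder at each step):
  leading term 3·x^4: subtract (3·x^2)·g(x) = 3·x^4 + 9·x^2, leaving -x^3 - 2·x^2 - 4·x - 8
  leading term -x^3: subtract (-x)·g(x) = -x^3 - 3·x, leaving -2·x^2 - x - 8
  leading term -2·x^2: subtract (-2)·g(x) = -2·x^2 - 6, leaving -x - 2
The remainder r(x) = -x - 2 ≠ 0 (and deg r < deg g), so g ∤ f, i.e. f ∉ (g).

Final answer: NO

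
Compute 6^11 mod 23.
1

Use repeated squaring. Binary(11) = 1011. Walk through the bits of the exponent 11 left-to-right: at each bit after the leading one, square the running value, then multiply by 6 if the bit is 1 (always reducing mod 23):
  bit 1 = 1 (leading): start with 6.
  bit 2 = 0: square 6^2 = 36 ≡ 13 (mod 23).
  bit 3 = 1: square 13^2 = 169 ≡ 8; bit is 1, so multiply 8·6 = 48 ≡ 2 (mod 23).
  bit 4 = 1: square 2^2 = 4; bit is 1, so multiply 4·6 = 24 ≡ 1 (mod 23).
Final value: 6^11 ≡ 1 (mod 23).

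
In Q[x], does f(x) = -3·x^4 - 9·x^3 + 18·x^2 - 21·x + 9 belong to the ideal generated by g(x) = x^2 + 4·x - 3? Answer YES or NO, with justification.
In Q[x] the ideal (g) consists of all multiples of g, so f ∈ (g) iff g | f, i.e. iff the remainder of f on division by g is 0. Divide f by g (g is monic, so eliminate the leading term of the running remainder at each step):
  leading term -3·x^4: subtract (-3·x^2)·g(x) = -3·x^4 - 12·x^3 + 9·x^2, leaving 3·x^3 + 9·x^2 - 21·x + 9
  leading term 3·x^3: subtract (3·x)·g(x) = 3·x^3 + 12·x^2 - 9·x, leaving -3·x^2 - 12·x + 9
  leading term -3·x^2: subtract (-3)·g(x) = -3·x^2 - 12·x + 9, leaving 0
The remainder is 0, so f(x) = g(x) · h(x) with h(x) = -3·x^2 + 3·x - 3. Hence g | f, i.e. f ∈ (g).

Final answer: YES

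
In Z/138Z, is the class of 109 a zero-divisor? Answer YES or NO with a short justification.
gcd(109, 138) = 1, so 109 is a unit in Z/138Z (it has a multiplicative inverse). A unit cannot be a zero-divisor: if 109·b ≡ 0 then multiplying both sides by 109^(−1) gives b ≡ 0. So 109 is not a zero-divisor.

Final answer: NO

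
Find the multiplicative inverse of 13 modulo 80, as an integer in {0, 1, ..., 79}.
Apply the extended Euclidean algorithm to (80, 13), tracking rows (r, s, t) with s·80 + t·13 = r. Each division r_prev = q·r_cur + r_new produces the new row as (previous row) − q·(current row):
  row A: (80, 1, 0)   [1·80 + 0·13 = 80]
  row B: (13, 0, 1)   [0·80 + 1·13 = 13]
  80 = 6·13 + 2   → row C = row A − 6·row B = (2, 1, −6)   [check: 1·80 − 6·13 = 2]
  13 = 6·2 + 1   → row D = row B − 6·row C = (1, −6, 37)   [check: −6·80 + 37·13 = 1]
  2 = 2·1 + 0   → remainder 0, stop. gcd = 1 (last nonzero row D).
The gcd is 1, so 13 is invertible mod 80. The last nonzero row gives −6·80 + 37·13 = 1, so t = 37. So 13^(−1) ≡ 37 (mod 80). Verify: 13 · 37 = 481 ≡ 1 (mod 80). ✓

Final answer: 13^(−1) ≡ 37 (mod 80)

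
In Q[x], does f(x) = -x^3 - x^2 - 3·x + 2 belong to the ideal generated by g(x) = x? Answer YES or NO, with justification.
NO

In Q[x] the ideal (g) consists of all multiples of g, so f ∈ (g) iff g | f, i.e. iff the remainder of f on division by g is 0. Divide f by g (g is monic, so eliminate the leading term of the running remainder at each step):
  leading term -x^3: subtract (-x^2)·g(x) = -x^3, leaving -x^2 - 3·x + 2
  leading term -x^2: subtract (-x)·g(x) = -x^2, leaving 2 - 3·x
  leading term -3·x: subtract (-3)·g(x) = -3·x, leaving 2
The remainder r(x) = 2 ≠ 0 (and deg r < deg g), so g ∤ f, i.e. f ∉ (g).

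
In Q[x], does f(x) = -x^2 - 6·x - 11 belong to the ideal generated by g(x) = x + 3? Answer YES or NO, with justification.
In Q[x] the ideal (g) consists of all multiples of g, so f ∈ (g) iff g | f, i.e. iff the remainder of f on division by g is 0. Divide f by g (g is monic, so eliminate the leading term of the running remainder at each step):
  leading term -x^2: subtract (-x)·g(x) = -x^2 - 3·x, leaving -3·x - 11
  leading term -3·x: subtract (-3)·g(x) = -3·x - 9, leaving -2
The remainder r(x) = -2 ≠ 0 (and deg r < deg g), so g ∤ f, i.e. f ∉ (g).

Final answer: NO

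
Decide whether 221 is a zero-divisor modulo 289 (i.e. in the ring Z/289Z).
gcd(221, 289) = 17 > 1, so 221 is not a unit in Z/289Z. In Z/nZ every nonzero non-unit is a zero-divisor: explicitly, take b = 289/gcd = 17 ≠ 0 (mod 289); then 221·17 = 3757 = 13·289, i.e. 221·17 ≡ 0 (mod 289). So 221 is a zero-divisor.

Final answer: YES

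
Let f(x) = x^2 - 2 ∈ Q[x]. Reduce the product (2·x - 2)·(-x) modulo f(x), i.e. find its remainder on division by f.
a · b ≡ 2·x - 4 (mod f(x))

First multiply in Q[x] without reducing: a · b = -2·x^2 + 2·x. Now divide by f(x) = x^2 - 2, eliminating the leading term at each step:
  leading term -2·x^2: subtract (-2)·f(x) = 4 - 2·x^2, leaving 2·x - 4
The degree is now < 2, so this is the remainder. Hence a · b ≡ 2·x - 4 in Q[x]/(f).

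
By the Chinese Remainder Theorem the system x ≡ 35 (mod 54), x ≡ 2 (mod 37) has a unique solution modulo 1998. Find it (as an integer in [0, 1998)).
x ≡ 1223 (mod 1998); the representative in [0, 1998) is 1223

The moduli 54, 37 are pairwise coprime, so by the CRT there is a unique solution mod 54·37 = 1998.
Solve by successive substitution. Start with x ≡ 35 (mod 54).
  Combine with x ≡ 2 (mod 37): write x = 35 + 54·t and require 35 + 54·t ≡ 2 (mod 37), i.e. 54·t ≡ 2 − 35 ≡ 4 (mod 37). Since 54^(−1) ≡ 24 (mod 37) (54 ≡ 17 (mod 37)), t ≡ 24·4 ≡ 22 (mod 37). So x ≡ 35 + 54·22 = 1223 (mod 1998).
Unique solution in [0, 1998): x = 1223.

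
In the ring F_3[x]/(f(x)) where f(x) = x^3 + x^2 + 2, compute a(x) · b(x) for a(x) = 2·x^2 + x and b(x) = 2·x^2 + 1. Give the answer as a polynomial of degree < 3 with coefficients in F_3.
a · b ≡ x^2 + 2·x + 1 (mod f(x))

Multiply as integer polynomials: a · b = 4·x^4 + 2·x^3 + 2·x^2 + x. Reducing coefficients mod 3: a · b ≡ x^4 + 2·x^3 + 2·x^2 + x. Now divide by f(x) = x^3 + x^2 + 2 in F_3[x], eliminating the leading term at each step:
  leading term x^4: subtract (x)·f(x) = x^4 + x^3 + 2·x, leaving x^3 + 2·x^2 + 2·x (coefficients mod 3)
  leading term x^3: subtract (1)·f(x) = x^3 + x^2 + 2, leaving x^2 + 2·x + 1 (coefficients mod 3)
The degree is now < 3, so this is the remainder. Hence a · b ≡ x^2 + 2·x + 1 in F_3[x]/(f).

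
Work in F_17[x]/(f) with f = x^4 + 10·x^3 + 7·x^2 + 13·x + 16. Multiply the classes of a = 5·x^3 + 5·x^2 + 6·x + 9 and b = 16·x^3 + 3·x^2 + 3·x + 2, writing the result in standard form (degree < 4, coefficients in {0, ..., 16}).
Multiply as integer polynomials: a · b = 80·x^6 + 95·x^5 + 126·x^4 + 187·x^3 + 55·x^2 + 39·x + 18. Reducing coefficients mod 17: a · b ≡ 12·x^6 + 10·x^5 + 7·x^4 + 4·x^2 + 5·x + 1. Now divide by f(x) = x^4 + 10·x^3 + 7·x^2 + 13·x + 16 in F_17[x], eliminating the leading term at each step:
  leading term 12·x^6: subtract (12·x^2)·f(x) = 12·x^6 + x^5 + 16·x^4 + 3·x^3 + 5·x^2, leaving 9·x^5 + 8·x^4 + 14·x^3 + 16·x^2 + 5·x + 1 (coefficients mod 17)
  leading term 9·x^5: subtract (9·x)·f(x) = 9·x^5 + 5·x^4 + 12·x^3 + 15·x^2 + 8·x, leaving 3·x^4 + 2·x^3 + x^2 + 14·x + 1 (coefficients mod 17)
  leading term 3·x^4: subtract (3)·f(x) = 3·x^4 + 13·x^3 + 4·x^2 + 5·x + 14, leaving 6·x^3 + 14·x^2 + 9·x + 4 (coefficients mod 17)
The degree is now < 4, so this is the remainder. Hence a · b ≡ 6·x^3 + 14·x^2 + 9·x + 4 in F_17[x]/(f).

Final answer: a · b ≡ 6·x^3 + 14·x^2 + 9·x + 4 (mod f(x))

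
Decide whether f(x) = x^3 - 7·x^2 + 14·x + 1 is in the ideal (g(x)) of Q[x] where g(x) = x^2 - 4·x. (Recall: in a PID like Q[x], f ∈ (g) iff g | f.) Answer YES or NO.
In Q[x] the ideal (g) consists of all multiples of g, so f ∈ (g) iff g | f, i.e. iff the remainder of f on division by g is 0. Divide f by g (g is monic, so eliminate the leading term of the running remainder at each step):
  leading term x^3: subtract (x)·g(x) = x^3 - 4·x^2, leaving -3·x^2 + 14·x + 1
  leading term -3·x^2: subtract (-3)·g(x) = -3·x^2 + 12·x, leaving 2·x + 1
The remainder r(x) = 2·x + 1 ≠ 0 (and deg r < deg g), so g ∤ f, i.e. f ∉ (g).

Final answer: NO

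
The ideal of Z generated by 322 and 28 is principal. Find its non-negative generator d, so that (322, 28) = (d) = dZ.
(322, 28) = (14); d = 14

In the PID Z, (a, b) is generated by gcd(a, b). Compute gcd(322, 28) with the extended Euclidean algorithm, tracking rows (r, s, t) with s·322 + t·28 = r:
  row A: (322, 1, 0)   [1·322 + 0·28 = 322]
  row B: (28, 0, 1)   [0·322 + 1·28 = 28]
  322 = 11·28 + 14   → row C = row A − 11·row B = (14, 1, −11)   [check: 1·322 − 11·28 = 14]
  28 = 2·14 + 0   → remainder 0, stop. gcd = 14 (last nonzero row C).
So gcd(322, 28) = 14, with Bézout identity 1·322 − 11·28 = 14. Containment (⊇): the Bézout identity exhibits 14 as an element of (322, 28), giving (14) ⊆ (322, 28). Containment (⊆): since 14 | 322 and 14 | 28 (322 = 14·23, 28 = 14·2), every Z-linear combination of 322 and 28 is divisible by 14, so (322, 28) ⊆ (14). Therefore (322, 28) = (14), d = 14.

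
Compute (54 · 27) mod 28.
Reduce the factors first: 54 ≡ 26 (mod 28), so 54 · 27 ≡ 26 · 27 (mod 28). 26 · 27 = 702. Dividing by 28: 702 = 25·28 + 2. So (54 · 27) mod 28 = 2.

Final answer: 2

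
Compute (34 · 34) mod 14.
8

Reduce the factors first: 34 ≡ 6, 34 ≡ 6 (mod 14), so 34 · 34 ≡ 6 · 6 (mod 14). 6 · 6 = 36. Dividing by 14: 36 = 2·14 + 8. So (34 · 34) mod 14 = 8.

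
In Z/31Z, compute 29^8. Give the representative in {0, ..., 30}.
8

Use repeated squaring. Binary(8) = 1000. Walk through the bits of the exponent 8 left-to-right: at each bit after the leading one, square the running value, then multiply by 29 if the bit is 1 (always reducing mod 31):
  bit 1 = 1 (leading): start with 29.
  bit 2 = 0: square 29^2 = 841 ≡ 4 (mod 31).
  bit 3 = 0: square 4^2 = 16 (mod 31).
  bit 4 = 0: square 16^2 = 256 ≡ 8 (mod 31).
Final value: 29^8 ≡ 8 (mod 31).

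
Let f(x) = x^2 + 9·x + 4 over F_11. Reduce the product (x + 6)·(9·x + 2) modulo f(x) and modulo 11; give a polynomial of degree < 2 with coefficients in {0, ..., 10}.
Multiply as integer polynomials: a · b = 9·x^2 + 56·x + 12. Reducing coefficients mod 11: a · b ≡ 9·x^2 + x + 1. Now divide by f(x) = x^2 + 9·x + 4 in F_11[x], eliminating the leading term at each step:
  leading term 9·x^2: subtract (9)·f(x) = 9·x^2 + 4·x + 3, leaving 8·x + 9 (coefficients mod 11)
The degree is now < 2, so this is the remainder. Hence a · b ≡ 8·x + 9 in F_11[x]/(f).

Final answer: a · b ≡ 8·x + 9 (mod f(x))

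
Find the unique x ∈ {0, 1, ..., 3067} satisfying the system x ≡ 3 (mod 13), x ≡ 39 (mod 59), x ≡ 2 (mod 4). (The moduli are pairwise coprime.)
The moduli 13, 59, 4 are pairwise coprime, so by the CRT there is a unique solution mod 13·59·4 = 3068.
Solve by successive substitution. Start with x ≡ 3 (mod 13).
  Combine with x ≡ 39 (mod 59): write x = 3 + 13·t and require 3 + 13·t ≡ 39 (mod 59), i.e. 13·t ≡ 39 − 3 ≡ 36 (mod 59). Since 13^(−1) ≡ 50 (mod 59), t ≡ 50·36 ≡ 30 (mod 59). So x ≡ 3 + 13·30 = 393 (mod 767).
  Combine with x ≡ 2 (mod 4): write x = 393 + 767·t and require 393 + 767·t ≡ 2 (mod 4), i.e. 767·t ≡ 2 − 393 ≡ 1 (mod 4). Since 767^(−1) ≡ 3 (mod 4) (767 ≡ 3 (mod 4)), t ≡ 3·1 ≡ 3 (mod 4). So x ≡ 393 + 767·3 = 2694 (mod 3068).
Unique solution in [0, 3068): x = 2694.

Final answer: x ≡ 2694 (mod 3068); the representative in [0, 3068) is 2694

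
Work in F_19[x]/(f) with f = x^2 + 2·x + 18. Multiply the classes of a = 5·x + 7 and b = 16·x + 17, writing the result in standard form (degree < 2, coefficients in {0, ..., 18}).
a · b ≡ 18·x + 9 (mod f(x))

Multiply as integer polynomials: a · b = 80·x^2 + 197·x + 119. Reducing coefficients mod 19: a · b ≡ 4·x^2 + 7·x + 5. Now divide by f(x) = x^2 + 2·x + 18 in F_19[x], eliminating the leading term at each step:
  leading term 4·x^2: subtract (4)·f(x) = 4·x^2 + 8·x + 15, leaving 18·x + 9 (coefficients mod 19)
The degree is now < 2, so this is the remainder. Hence a · b ≡ 18·x + 9 in F_19[x]/(f).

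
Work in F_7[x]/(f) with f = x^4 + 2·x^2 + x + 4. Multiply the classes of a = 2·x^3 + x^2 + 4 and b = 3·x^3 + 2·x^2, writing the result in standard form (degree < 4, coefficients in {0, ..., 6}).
Multiply as integer polynomials: a · b = 6·x^6 + 7·x^5 + 2·x^4 + 12·x^3 + 8·x^2. Reducing coefficients mod 7: a · b ≡ 6·x^6 + 2·x^4 + 5·x^3 + x^2. Now divide by f(x) = x^4 + 2·x^2 + x + 4 in F_7[x], eliminating the leading term at each step:
  leading term 6·x^6: subtract (6·x^2)·f(x) = 6·x^6 + 5·x^4 + 6·x^3 + 3·x^2, leaving 4·x^4 + 6·x^3 + 5·x^2 (coefficients mod 7)
  leading term 4·x^4: subtract (4)·f(x) = 4·x^4 + x^2 + 4·x + 2, leaving 6·x^3 + 4·x^2 + 3·x + 5 (coefficients mod 7)
The degree is now < 4, so this is the remainder. Hence a · b ≡ 6·x^3 + 4·x^2 + 3·x + 5 in F_7[x]/(f).

Final answer: a · b ≡ 6·x^3 + 4·x^2 + 3·x + 5 (mod f(x))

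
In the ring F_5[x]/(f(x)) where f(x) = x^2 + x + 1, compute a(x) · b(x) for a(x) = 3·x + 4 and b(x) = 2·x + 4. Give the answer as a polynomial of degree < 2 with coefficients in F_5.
Multiply as integer polynomials: a · b = 6·x^2 + 20·x + 16. Reducing coefficients mod 5: a · b ≡ x^2 + 1. Now divide by f(x) = x^2 + x + 1 in F_5[x], eliminating the leading term at each step:
  leading term x^2: subtract (1)·f(x) = x^2 + x + 1, leaving 4·x (coefficients mod 5)
The degree is now < 2, so this is the remainder. Hence a · b ≡ 4·x in F_5[x]/(f).

Final answer: a · b ≡ 4·x (mod f(x))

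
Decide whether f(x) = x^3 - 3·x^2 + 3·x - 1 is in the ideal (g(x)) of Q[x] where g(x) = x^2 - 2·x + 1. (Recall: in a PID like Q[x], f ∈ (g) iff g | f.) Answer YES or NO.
In Q[x] the ideal (g) consists of all multiples of g, so f ∈ (g) iff g | f, i.e. iff the remainder of f on division by g is 0. Divide f by g (g is monic, so eliminate the leading term of the running remainder at each step):
  leading term x^3: subtract (x)·g(x) = x^3 - 2·x^2 + x, leaving -x^2 + 2·x - 1
  leading term -x^2: subtract (-1)·g(x) = -x^2 + 2·x - 1, leaving 0
The remainder is 0, so f(x) = g(x) · h(x) with h(x) = x - 1. Hence g | f, i.e. f ∈ (g).

Final answer: YES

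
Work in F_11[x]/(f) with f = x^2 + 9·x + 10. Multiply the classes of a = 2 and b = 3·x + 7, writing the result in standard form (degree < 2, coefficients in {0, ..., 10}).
a · b ≡ 6·x + 3 (mod f(x))

Multiply as integer polynomials: a · b = 6·x + 14. Reducing coefficients mod 11: a · b ≡ 6·x + 3. This already has degree < 2, so no reduction by f is needed. Hence a · b ≡ 6·x + 3 in F_11[x]/(f).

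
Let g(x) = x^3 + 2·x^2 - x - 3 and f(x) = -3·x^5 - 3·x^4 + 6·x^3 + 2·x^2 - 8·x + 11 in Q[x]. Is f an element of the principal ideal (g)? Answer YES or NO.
In Q[x] the ideal (g) consists of all multiples of g, so f ∈ (g) iff g | f, i.e. iff the remainder of f on division by g is 0. Divide f by g (g is monic, so eliminate the leading term of the running remainder at each step):
  leading term -3·x^5: subtract (-3·x^2)·g(x) = -3·x^5 - 6·x^4 + 3·x^3 + 9·x^2, leaving 3·x^4 + 3·x^3 - 7·x^2 - 8·x + 11
  leading term 3·x^4: subtract (3·x)·g(x) = 3·x^4 + 6·x^3 - 3·x^2 - 9·x, leaving -3·x^3 - 4·x^2 + x + 11
  leading term -3·x^3: subtract (-3)·g(x) = -3·x^3 - 6·x^2 + 3·x + 9, leaving 2·x^2 - 2·x + 2
The remainder r(x) = 2·x^2 - 2·x + 2 ≠ 0 (and deg r < deg g), so g ∤ f, i.e. f ∉ (g).

Final answer: NO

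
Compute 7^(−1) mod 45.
Apply the extended Euclidean algorithm to (45, 7), tracking rows (r, s, t) with s·45 + t·7 = r. Each division r_prev = q·r_cur + r_new produces the new row as (previous row) − q·(current row):
  row A: (45, 1, 0)   [1·45 + 0·7 = 45]
  row B: (7, 0, 1)   [0·45 + 1·7 = 7]
  45 = 6·7 + 3   → row C = row A − 6·row B = (3, 1, −6)   [check: 1·45 − 6·7 = 3]
  7 = 2·3 + 1   → row D = row B − 2·row C = (1, −2, 13)   [check: −2·45 + 13·7 = 1]
  3 = 3·1 + 0   → remainder 0, stop. gcd = 1 (last nonzero row D).
The gcd is 1, so 7 is invertible mod 45. The last nonzero row gives −2·45 + 13·7 = 1, so t = 13. So 7^(−1) ≡ 13 (mod 45). Verify: 7 · 13 = 91 ≡ 1 (mod 45). ✓

Final answer: 7^(−1) ≡ 13 (mod 45)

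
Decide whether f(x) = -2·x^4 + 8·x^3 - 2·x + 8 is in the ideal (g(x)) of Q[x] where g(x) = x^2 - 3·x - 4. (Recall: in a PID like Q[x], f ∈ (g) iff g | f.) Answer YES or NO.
YES

In Q[x] the ideal (g) consists of all multiples of g, so f ∈ (g) iff g | f, i.e. iff the remainder of f on division by g is 0. Divide f by g (g is monic, so eliminate the leading term of the running remainder at each step):
  leading term -2·x^4: subtract (-2·x^2)·g(x) = -2·x^4 + 6·x^3 + 8·x^2, leaving 2·x^3 - 8·x^2 - 2·x + 8
  leading term 2·x^3: subtract (2·x)·g(x) = 2·x^3 - 6·x^2 - 8·x, leaving -2·x^2 + 6·x + 8
  leading term -2·x^2: subtract (-2)·g(x) = -2·x^2 + 6·x + 8, leaving 0
The remainder is 0, so f(x) = g(x) · h(x) with h(x) = -2·x^2 + 2·x - 2. Hence g | f, i.e. f ∈ (g).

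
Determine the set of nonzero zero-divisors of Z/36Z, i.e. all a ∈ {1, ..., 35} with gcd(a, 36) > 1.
nonzero zero-divisors of Z/36Z = {2, 3, 4, 6, 8, 9, 10, 12, 14, 15, 16, 18, 20, 21, 22, 24, 26, 27, 28, 30, 32, 33, 34}

An element a ∈ Z/36Z (with a ≠ 0) is a zero-divisor iff gcd(a, 36) > 1 (because a is a unit precisely when gcd(a, n) = 1, and in Z/nZ every nonzero, non-unit element is a zero-divisor). Scan a = 1, ..., 35 and keep those with gcd(a, 36) > 1:
  gcd(2, 36) = 2, gcd(3, 36) = 3, gcd(4, 36) = 4, gcd(6, 36) = 6, gcd(8, 36) = 4, gcd(9, 36) = 9, gcd(10, 36) = 2, gcd(12, 36) = 12, gcd(14, 36) = 2, gcd(15, 36) = 3, gcd(16, 36) = 4, gcd(18, 36) = 18, gcd(20, 36) = 4, gcd(21, 36) = 3, gcd(22, 36) = 2, gcd(24, 36) = 12, gcd(26, 36) = 2, gcd(27, 36) = 9, gcd(28, 36) = 4, gcd(30, 36) = 6, gcd(32, 36) = 4, gcd(33, 36) = 3, gcd(34, 36) = 2.
All other a ∈ {1, ..., 35} have gcd(a, 36) = 1 and are units. So the nonzero zero-divisors are exactly the 23 values of a appearing in this scan.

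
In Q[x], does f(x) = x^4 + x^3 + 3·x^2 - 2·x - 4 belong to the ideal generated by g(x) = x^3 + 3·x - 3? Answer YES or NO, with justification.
NO

In Q[x] the ideal (g) consists of all multiples of g, so f ∈ (g) iff g | f, i.e. iff the remainder of f on division by g is 0. Divide f by g (g is monic, so eliminate the leading term of the running remainder at each step):
  leading term x^4: subtract (x)·g(x) = x^4 + 3·x^2 - 3·x, leaving x^3 + x - 4
  leading term x^3: subtract (1)·g(x) = x^3 + 3·x - 3, leaving -2·x - 1
The remainder r(x) = -2·x - 1 ≠ 0 (and deg r < deg g), so g ∤ f, i.e. f ∉ (g).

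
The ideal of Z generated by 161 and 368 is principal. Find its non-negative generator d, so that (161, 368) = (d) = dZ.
(161, 368) = (23); d = 23

In the PID Z, (a, b) is generated by gcd(a, b). Compute gcd(368, 161) with the extended Euclidean algorithm, tracking rows (r, s, t) with s·368 + t·161 = r:
  row A: (368, 1, 0)   [1·368 + 0·161 = 368]
  row B: (161, 0, 1)   [0·368 + 1·161 = 161]
  368 = 2·161 + 46   → row C = row A − 2·row B = (46, 1, −2)   [check: 1·368 − 2·161 = 46]
  161 = 3·46 + 23   → row D = row B − 3·row C = (23, −3, 7)   [check: −3·368 + 7·161 = 23]
  46 = 2·23 + 0   → remainder 0, stop. gcd = 23 (last nonzero row D).
So gcd(161, 368) = 23, with Bézout identity −3·368 + 7·161 = 23. Containment (⊇): the Bézout identity exhibits 23 as an element of (161, 368), giving (23) ⊆ (161, 368). Containment (⊆): since 23 | 161 and 23 | 368 (161 = 23·7, 368 = 23·16), every Z-linear combination of 161 and 368 is divisible by 23, so (161, 368) ⊆ (23). Therefore (161, 368) = (23), d = 23.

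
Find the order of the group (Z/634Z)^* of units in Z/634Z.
(Z/634Z)^* consists of the classes a with gcd(a, 634) = 1, so its order is φ(634). φ is multiplicative, with φ(p^e) = p^e − p^(e−1). Factorise 634 = 2 · 317. Then
  φ(634) = (2 − 1) · (317 − 1) = 1 · 316 = 316.
Thus |(Z/634Z)^*| = 316.

Final answer: |(Z/634Z)^*| = 316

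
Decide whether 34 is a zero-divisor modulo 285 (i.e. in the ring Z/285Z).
NO

gcd(34, 285) = 1, so 34 is a unit in Z/285Z (it has a multiplicative inverse). A unit cannot be a zero-divisor: if 34·b ≡ 0 then multiplying both sides by 34^(−1) gives b ≡ 0. So 34 is not a zero-divisor.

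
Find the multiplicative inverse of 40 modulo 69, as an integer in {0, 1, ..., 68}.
40^(−1) ≡ 19 (mod 69)

Apply the extended Euclidean algorithm to (69, 40), tracking rows (r, s, t) with s·69 + t·40 = r. Each division r_prev = q·r_cur + r_new produces the new row as (previous row) − q·(current row):
  row A: (69, 1, 0)   [1·69 + 0·40 = 69]
  row B: (40, 0, 1)   [0·69 + 1·40 = 40]
  69 = 1·40 + 29   → row C = row A − 1·row B = (29, 1, −1)   [check: 1·69 − 1·40 = 29]
  40 = 1·29 + 11   → row D = row B − 1·row C = (11, −1, 2)   [check: −1·69 + 2·40 = 11]
  29 = 2·11 + 7   → row E = row C − 2·row D = (7, 3, −5)   [check: 3·69 − 5·40 = 7]
  11 = 1·7 + 4   → row F = row D − 1·row E = (4, −4, 7)   [check: −4·69 + 7·40 = 4]
  7 = 1·4 + 3   → row G = row E − 1·row F = (3, 7, −12)   [check: 7·69 − 12·40 = 3]
  4 = 1·3 + 1   → row H = row F − 1·row G = (1, −11, 19)   [check: −11·69 + 19·40 = 1]
  3 = 3·1 + 0   → remainder 0, stop. gcd = 1 (last nonzero row H).
The gcd is 1, so 40 is invertible mod 69. The last nonzero row gives −11·69 + 19·40 = 1, so t = 19. So 40^(−1) ≡ 19 (mod 69). Verify: 40 · 19 = 760 ≡ 1 (mod 69). ✓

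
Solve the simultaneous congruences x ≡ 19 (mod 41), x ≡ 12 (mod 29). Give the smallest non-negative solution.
x ≡ 1085 (mod 1189); the representative in [0, 1189) is 1085

The moduli 41, 29 are pairwise coprime, so by the CRT there is a unique solution mod 41·29 = 1189.
Solve by successive substitution. Start with x ≡ 19 (mod 41).
  Combine with x ≡ 12 (mod 29): write x = 19 + 41·t and require 19 + 41·t ≡ 12 (mod 29), i.e. 41·t ≡ 12 − 19 ≡ 22 (mod 29). Since 41^(−1) ≡ 17 (mod 29) (41 ≡ 12 (mod 29)), t ≡ 17·22 ≡ 26 (mod 29). So x ≡ 19 + 41·26 = 1085 (mod 1189).
Unique solution in [0, 1189): x = 1085.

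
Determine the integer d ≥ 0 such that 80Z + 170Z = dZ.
In the PID Z, (a, b) is generated by gcd(a, b). Compute gcd(170, 80) with the extended Euclidean algorithm, tracking rows (r, s, t) with s·170 + t·80 = r:
  row A: (170, 1, 0)   [1·170 + 0·80 = 170]
  row B: (80, 0, 1)   [0·170 + 1·80 = 80]
  170 = 2·80 + 10   → row C = row A − 2·row B = (10, 1, −2)   [check: 1·170 − 2·80 = 10]
  80 = 8·10 + 0   → remainder 0, stop. gcd = 10 (last nonzero row C).
So gcd(80, 170) = 10, with Bézout identity 1·170 − 2·80 = 10. Containment (⊇): the Bézout identity exhibits 10 as an element of (80, 170), giving (10) ⊆ (80, 170). Containment (⊆): since 10 | 80 and 10 | 170 (80 = 10·8, 170 = 10·17), every Z-linear combination of 80 and 170 is divisible by 10, so (80, 170) ⊆ (10). Therefore (80, 170) = (10), d = 10.

Final answer: (80, 170) = (10); d = 10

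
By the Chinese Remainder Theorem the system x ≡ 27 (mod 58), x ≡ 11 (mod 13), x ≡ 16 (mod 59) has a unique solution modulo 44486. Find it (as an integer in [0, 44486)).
The moduli 58, 13, 59 are pairwise coprime, so by the CRT there is a unique solution mod 58·13·59 = 44486.
Solve by successive substitution. Start with x ≡ 27 (mod 58).
  Combine with x ≡ 11 (mod 13): write x = 27 + 58·t and require 27 + 58·t ≡ 11 (mod 13), i.e. 58·t ≡ 11 − 27 ≡ 10 (mod 13). Since 58^(−1) ≡ 11 (mod 13) (58 ≡ 6 (mod 13)), t ≡ 11·10 ≡ 6 (mod 13). So x ≡ 27 + 58·6 = 375 (mod 754).
  Combine with x ≡ 16 (mod 59): write x = 375 + 754·t and require 375 + 754·t ≡ 16 (mod 59), i.e. 754·t ≡ 16 − 375 ≡ 54 (mod 59). Since 754^(−1) ≡ 9 (mod 59) (754 ≡ 46 (mod 59)), t ≡ 9·54 ≡ 14 (mod 59). So x ≡ 375 + 754·14 = 10931 (mod 44486).
Unique solution in [0, 44486): x = 10931.

Final answer: x ≡ 10931 (mod 44486); the representative in [0, 44486) is 10931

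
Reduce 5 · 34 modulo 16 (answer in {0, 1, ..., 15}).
10

Reduce the factors first: 34 ≡ 2 (mod 16), so 5 · 34 ≡ 5 · 2 (mod 16). 5 · 2 = 10. Dividing by 16: 10 = 0·16 + 10. So (5 · 34) mod 16 = 10.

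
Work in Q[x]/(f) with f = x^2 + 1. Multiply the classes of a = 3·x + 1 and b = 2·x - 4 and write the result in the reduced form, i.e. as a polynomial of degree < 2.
First multiply in Q[x] without reducing: a · b = 6·x^2 - 10·x - 4. Now divide by f(x) = x^2 + 1, eliminating the leading term at each step:
  leading term 6·x^2: subtract (6)·f(x) = 6·x^2 + 6, leaving -10·x - 10
The degree is now < 2, so this is the remainder. Hence a · b ≡ -10·x - 10 in Q[x]/(f).

Final answer: a · b ≡ -10·x - 10 (mod f(x))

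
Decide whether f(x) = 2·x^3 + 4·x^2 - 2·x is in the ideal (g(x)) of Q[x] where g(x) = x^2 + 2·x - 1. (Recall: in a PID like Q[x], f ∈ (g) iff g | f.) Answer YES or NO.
YES

In Q[x] the ideal (g) consists of all multiples of g, so f ∈ (g) iff g | f, i.e. iff the remainder of f on division by g is 0. Divide f by g (g is monic, so eliminate the leading term of the running remainder at each step):
  leading term 2·x^3: subtract (2·x)·g(x) = 2·x^3 + 4·x^2 - 2·x, leaving 0
The remainder is 0, so f(x) = g(x) · h(x) with h(x) = 2·x. Hence g | f, i.e. f ∈ (g).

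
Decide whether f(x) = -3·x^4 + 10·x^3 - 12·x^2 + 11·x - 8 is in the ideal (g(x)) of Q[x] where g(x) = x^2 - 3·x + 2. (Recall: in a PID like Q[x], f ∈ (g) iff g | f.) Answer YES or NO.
NO

In Q[x] the ideal (g) consists of all multiples of g, so f ∈ (g) iff g | f, i.e. iff the remainder of f on division by g is 0. Divide f by g (g is monic, so eliminate the leading term of the running remainder at each step):
  leading term -3·x^4: subtract (-3·x^2)·g(x) = -3·x^4 + 9·x^3 - 6·x^2, leaving x^3 - 6·x^2 + 11·x - 8
  leading term x^3: subtract (x)·g(x) = x^3 - 3·x^2 + 2·x, leaving -3·x^2 + 9·x - 8
  leading term -3·x^2: subtract (-3)·g(x) = -3·x^2 + 9·x - 6, leaving -2
The remainder r(x) = -2 ≠ 0 (and deg r < deg g), so g ∤ f, i.e. f ∉ (g).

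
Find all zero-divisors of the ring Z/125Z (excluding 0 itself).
nonzero zero-divisors of Z/125Z = {5, 10, 15, 20, 25, 30, 35, 40, 45, 50, 55, 60, 65, 70, 75, 80, 85, 90, 95, 100, 105, 110, 115, 120}

An element a ∈ Z/125Z (with a ≠ 0) is a zero-divisor iff gcd(a, 125) > 1 (because a is a unit precisely when gcd(a, n) = 1, and in Z/nZ every nonzero, non-unit element is a zero-divisor). Scan a = 1, ..., 124 and keep those with gcd(a, 125) > 1:
  gcd(5, 125) = 5, gcd(10, 125) = 5, gcd(15, 125) = 5, gcd(20, 125) = 5, gcd(25, 125) = 25, gcd(30, 125) = 5, gcd(35, 125) = 5, gcd(40, 125) = 5, gcd(45, 125) = 5, gcd(50, 125) = 25, gcd(55, 125) = 5, gcd(60, 125) = 5, gcd(65, 125) = 5, gcd(70, 125) = 5, gcd(75, 125) = 25, gcd(80, 125) = 5, gcd(85, 125) = 5, gcd(90, 125) = 5, gcd(95, 125) = 5, gcd(100, 125) = 25, gcd(105, 125) = 5, gcd(110, 125) = 5, gcd(115, 125) = 5, gcd(120, 125) = 5.
All other a ∈ {1, ..., 124} have gcd(a, 125) = 1 and are units. So the nonzero zero-divisors are exactly the 24 values of a appearing in this scan.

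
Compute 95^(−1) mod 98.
95^(−1) ≡ 65 (mod 98)

Apply the extended Euclidean algorithm to (98, 95), tracking rows (r, s, t) with s·98 + t·95 = r. Each division r_prev = q·r_cur + r_new produces the new row as (previous row) − q·(current row):
  row A: (98, 1, 0)   [1·98 + 0·95 = 98]
  row B: (95, 0, 1)   [0·98 + 1·95 = 95]
  98 = 1·95 + 3   → row C = row A − 1·row B = (3, 1, −1)   [check: 1·98 − 1·95 = 3]
  95 = 31·3 + 2   → row D = row B − 31·row C = (2, −31, 32)   [check: −31·98 + 32·95 = 2]
  3 = 1·2 + 1   → row E = row C − 1·row D = (1, 32, −33)   [check: 32·98 − 33·95 = 1]
  2 = 2·1 + 0   → remainder 0, stop. gcd = 1 (last nonzero row E).
The gcd is 1, so 95 is invertible mod 98. The last nonzero row gives 32·98 − 33·95 = 1, so t = −33. So 95^(−1) ≡ −33 ≡ 65 (mod 98). Verify: 95 · 65 = 6175 ≡ 1 (mod 98). ✓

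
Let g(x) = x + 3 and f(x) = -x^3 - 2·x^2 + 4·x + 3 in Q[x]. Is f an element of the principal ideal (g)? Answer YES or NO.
In Q[x] the ideal (g) consists of all multiples of g, so f ∈ (g) iff g | f, i.e. iff the remainder of f on division by g is 0. Divide f by g (g is monic, so eliminate the leading term of the running remainder at each step):
  leading term -x^3: subtract (-x^2)·g(x) = -x^3 - 3·x^2, leaving x^2 + 4·x + 3
  leading term x^2: subtract (x)·g(x) = x^2 + 3·x, leaving x + 3
  leading term x: subtract (1)·g(x) = x + 3, leaving 0
The remainder is 0, so f(x) = g(x) · h(x) with h(x) = -x^2 + x + 1. Hence g | f, i.e. f ∈ (g).

Final answer: YES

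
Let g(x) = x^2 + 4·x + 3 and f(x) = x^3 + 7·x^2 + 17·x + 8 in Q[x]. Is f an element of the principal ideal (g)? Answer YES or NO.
NO

In Q[x] the ideal (g) consists of all multiples of g, so f ∈ (g) iff g | f, i.e. iff the remainder of f on division by g is 0. Divide f by g (g is monic, so eliminate the leading term of the running remainder at each step):
  leading term x^3: subtract (x)·g(x) = x^3 + 4·x^2 + 3·x, leaving 3·x^2 + 14·x + 8
  leading term 3·x^2: subtract (3)·g(x) = 3·x^2 + 12·x + 9, leaving 2·x - 1
The remainder r(x) = 2·x - 1 ≠ 0 (and deg r < deg g), so g ∤ f, i.e. f ∉ (g).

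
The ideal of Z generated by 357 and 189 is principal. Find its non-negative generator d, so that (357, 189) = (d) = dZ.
(357, 189) = (21); d = 21

In the PID Z, (a, b) is generated by gcd(a, b). Compute gcd(357, 189) with the extended Euclidean algorithm, tracking rows (r, s, t) with s·357 + t·189 = r:
  row A: (357, 1, 0)   [1·357 + 0·189 = 357]
  row B: (189, 0, 1)   [0·357 + 1·189 = 189]
  357 = 1·189 + 168   → row C = row A − 1·row B = (168, 1, −1)   [check: 1·357 − 1·189 = 168]
  189 = 1·168 + 21   → row D = row B − 1·row C = (21, −1, 2)   [check: −1·357 + 2·189 = 21]
  168 = 8·21 + 0   → remainder 0, stop. gcd = 21 (last nonzero row D).
So gcd(357, 189) = 21, with Bézout identity −1·357 + 2·189 = 21. Containment (⊇): the Bézout identity exhibits 21 as an element of (357, 189), giving (21) ⊆ (357, 189). Containment (⊆): since 21 | 357 and 21 | 189 (357 = 21·17, 189 = 21·9), every Z-linear combination of 357 and 189 is divisible by 21, so (357, 189) ⊆ (21). Therefore (357, 189) = (21), d = 21.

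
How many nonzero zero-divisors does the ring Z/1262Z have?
In Z/1262Z each nonzero element is either a unit (gcd with 1262 is 1) or a zero-divisor (gcd > 1). The number of units is φ(1262): factorise 1262 = 2 · 631, so φ(1262) = (2 − 1) · (631 − 1) = 1 · 630 = 630. The nonzero elements number 1262 − 1 = 1261. Hence the nonzero zero-divisors number 1261 − 630 = 631.

Final answer: Z/1262Z has 631 nonzero zero-divisors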